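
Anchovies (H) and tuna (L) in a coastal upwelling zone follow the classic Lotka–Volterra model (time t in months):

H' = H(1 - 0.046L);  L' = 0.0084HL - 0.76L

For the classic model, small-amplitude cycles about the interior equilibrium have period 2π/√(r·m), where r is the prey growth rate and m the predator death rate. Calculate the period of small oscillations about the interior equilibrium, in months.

Here r = 1 and m = 0.76, so r·m = 0.76.
ω = √0.76 = 0.872 per month, hence T = 2π/ω ≈ 7.21 months.

T ≈ 7.21 months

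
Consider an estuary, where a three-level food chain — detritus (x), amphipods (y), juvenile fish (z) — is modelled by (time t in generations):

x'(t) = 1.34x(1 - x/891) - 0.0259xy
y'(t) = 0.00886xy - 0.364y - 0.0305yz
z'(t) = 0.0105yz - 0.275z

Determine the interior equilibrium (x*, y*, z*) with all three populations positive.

From dz/dt = 0: 0.0105y* = 0.275, so y* = 26.2.
From dx/dt = 0: 1.34(1 - x*/891) = 0.0259·26.2, giving x* = 891·(1 - 0.506) = 440.
From dy/dt = 0: 0.00886·440 - 0.364 = 0.0305z*, so z* = 3.53/0.0305 = 116.

x* ≈ 440, y* ≈ 26.2, z* ≈ 116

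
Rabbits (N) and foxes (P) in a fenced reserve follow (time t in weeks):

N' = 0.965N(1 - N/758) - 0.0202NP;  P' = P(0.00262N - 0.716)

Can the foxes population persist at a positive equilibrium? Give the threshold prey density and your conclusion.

Threshold N = 273; K > 273, so yes, the predator persists.

The predator equation gives dP/dt > 0 only when N > 0.716/0.00262 = 273.
Without the predator, N → K = 758. Since 758 > 273, the predator can invade and persist.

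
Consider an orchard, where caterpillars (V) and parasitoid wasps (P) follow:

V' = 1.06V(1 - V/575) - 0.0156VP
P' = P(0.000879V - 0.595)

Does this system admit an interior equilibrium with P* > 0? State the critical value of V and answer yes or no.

The predator equation gives dP/dt > 0 only when V > 0.595/0.000879 = 677.
Without the predator, V → K = 575. Since 575 < 677, the predator cannot invade.

Threshold V = 677; K < 677, so no, the predator goes extinct.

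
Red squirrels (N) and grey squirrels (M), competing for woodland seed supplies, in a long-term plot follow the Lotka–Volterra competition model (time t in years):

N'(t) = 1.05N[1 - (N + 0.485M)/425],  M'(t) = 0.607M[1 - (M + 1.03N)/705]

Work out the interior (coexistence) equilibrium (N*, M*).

Setting both brackets to zero gives the nullclines N + 0.485M = 425 and 1.03N + M = 705.
Substituting M = 705 - 1.03N into the first: N(1 - 0.485·1.03) = 425 - 0.485·705.
So N* = 83.1/0.5 = 166, and then M* = 705 - 1.03·166 = 534.

N* ≈ 166, M* ≈ 534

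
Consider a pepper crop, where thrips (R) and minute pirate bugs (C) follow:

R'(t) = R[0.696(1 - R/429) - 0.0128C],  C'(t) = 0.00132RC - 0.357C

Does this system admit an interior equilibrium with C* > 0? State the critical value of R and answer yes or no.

The predator equation gives dC/dt > 0 only when R > 0.357/0.00132 = 270.
Without the predator, R → K = 429. Since 429 > 270, the predator can invade and persist.

Threshold R = 270; K > 270, so yes, the predator persists.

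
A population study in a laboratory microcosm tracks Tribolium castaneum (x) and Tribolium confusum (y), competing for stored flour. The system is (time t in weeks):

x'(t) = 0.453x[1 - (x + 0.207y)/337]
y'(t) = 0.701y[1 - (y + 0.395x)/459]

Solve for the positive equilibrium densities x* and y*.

Setting both brackets to zero gives the nullclines x + 0.207y = 337 and 0.395x + y = 459.
Substituting y = 459 - 0.395x into the first: x(1 - 0.207·0.395) = 337 - 0.207·459.
So x* = 242/0.918 = 264, and then y* = 459 - 0.395·264 = 355.

x* ≈ 264, y* ≈ 355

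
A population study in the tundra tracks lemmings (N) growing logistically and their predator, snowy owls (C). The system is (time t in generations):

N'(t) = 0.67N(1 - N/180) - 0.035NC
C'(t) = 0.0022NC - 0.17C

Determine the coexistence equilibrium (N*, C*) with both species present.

From dC/dt = 0 with C > 0: 0.0022N* = 0.17, so N* = 77.3.
Substitute into dN/dt = 0: 0.67(1 - 77.3/180) = 0.035C*.
The bracket is 0.571, giving C* = 0.382/0.035 = 10.9.

N* ≈ 77.3, C* ≈ 10.9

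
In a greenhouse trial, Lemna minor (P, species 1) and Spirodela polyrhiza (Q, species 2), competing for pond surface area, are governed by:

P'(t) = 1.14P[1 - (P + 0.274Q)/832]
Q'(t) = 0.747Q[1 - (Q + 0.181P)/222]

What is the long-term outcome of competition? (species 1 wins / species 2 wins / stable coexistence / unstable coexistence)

Compare the nullcline intercepts: K1/α12 = 832/0.274 = 3040 > K2 = 222; K2/α21 = 222/0.181 = 1230 > K1 = 832.
Since both inequalities hold, each species can invade when rare, so the interior equilibrium is stable.

stable coexistence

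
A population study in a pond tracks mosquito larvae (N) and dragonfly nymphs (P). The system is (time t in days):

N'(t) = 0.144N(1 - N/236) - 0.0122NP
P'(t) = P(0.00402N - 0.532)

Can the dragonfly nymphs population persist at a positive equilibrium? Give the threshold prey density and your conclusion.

Threshold N = 132; K > 132, so yes, the predator persists.

The predator equation gives dP/dt > 0 only when N > 0.532/0.00402 = 132.
Without the predator, N → K = 236. Since 236 > 132, the predator can invade and persist.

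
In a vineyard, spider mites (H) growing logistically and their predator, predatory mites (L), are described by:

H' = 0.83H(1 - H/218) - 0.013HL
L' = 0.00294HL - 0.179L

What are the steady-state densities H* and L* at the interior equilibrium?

From dL/dt = 0 with L > 0: 0.00294H* = 0.179, so H* = 60.9.
Substitute into dH/dt = 0: 0.83(1 - 60.9/218) = 0.013L*.
The bracket is 0.721, giving L* = 0.598/0.013 = 46.

H* ≈ 60.9, L* ≈ 46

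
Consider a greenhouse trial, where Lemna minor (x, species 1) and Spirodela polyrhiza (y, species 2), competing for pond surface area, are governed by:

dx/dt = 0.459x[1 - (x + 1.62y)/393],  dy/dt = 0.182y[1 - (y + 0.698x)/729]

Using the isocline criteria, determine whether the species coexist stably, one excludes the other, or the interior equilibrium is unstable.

Compare the nullcline intercepts: K1/α12 = 393/1.62 = 243 < K2 = 729; K2/α21 = 729/0.698 = 1040 > K1 = 393.
Since the inequalities point opposite ways, species 2 can invade but species 1 cannot.

species 2 excludes species 1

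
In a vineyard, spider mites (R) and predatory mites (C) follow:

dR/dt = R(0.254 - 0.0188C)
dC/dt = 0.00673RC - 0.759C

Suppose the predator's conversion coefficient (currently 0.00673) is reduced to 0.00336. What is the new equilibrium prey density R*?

At the interior fixed point, setting dC/dt = 0 with C > 0 fixes R* = (predator death rate)/(RC coefficient) — independent of the other coefficients.
With the change, R* = 0.759/0.00336 = 226; it rises from 113.

R* ≈ 226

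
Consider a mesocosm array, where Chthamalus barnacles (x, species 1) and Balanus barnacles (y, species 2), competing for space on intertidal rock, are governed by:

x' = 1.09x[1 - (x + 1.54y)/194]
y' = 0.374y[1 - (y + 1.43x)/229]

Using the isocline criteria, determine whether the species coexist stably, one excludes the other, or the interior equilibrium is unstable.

Compare the nullcline intercepts: K1/α12 = 194/1.54 = 126 < K2 = 229; K2/α21 = 229/1.43 = 160 < K1 = 194.
Since both are reversed, neither can invade when rare; the interior point is a saddle.

unstable coexistence (outcome depends on initial conditions)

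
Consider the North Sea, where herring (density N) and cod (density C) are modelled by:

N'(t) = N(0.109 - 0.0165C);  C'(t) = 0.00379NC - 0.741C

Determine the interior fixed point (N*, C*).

N* ≈ 196, C* ≈ 6.61

Set dC/dt = 0 with C > 0: 0.00379N - 0.741 = 0, so N* = 0.741/0.00379 = 196.
Set dN/dt = 0 with N > 0: 0.109 - 0.0165C = 0, so C* = 0.109/0.0165 = 6.61.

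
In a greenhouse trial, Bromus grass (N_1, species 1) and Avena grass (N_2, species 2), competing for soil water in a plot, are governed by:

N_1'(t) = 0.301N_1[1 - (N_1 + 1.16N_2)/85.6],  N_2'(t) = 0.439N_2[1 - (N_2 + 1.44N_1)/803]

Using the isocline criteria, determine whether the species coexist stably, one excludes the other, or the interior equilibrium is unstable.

Compare the nullcline intercepts: K1/α12 = 85.6/1.16 = 73.8 < K2 = 803; K2/α21 = 803/1.44 = 558 > K1 = 85.6.
Since the inequalities point opposite ways, species 2 can invade but species 1 cannot.

species 2 excludes species 1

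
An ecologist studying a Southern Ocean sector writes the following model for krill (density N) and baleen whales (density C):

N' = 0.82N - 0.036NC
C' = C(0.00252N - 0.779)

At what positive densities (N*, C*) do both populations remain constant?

N* ≈ 309, C* ≈ 22.8

Set dC/dt = 0 with C > 0: 0.00252N - 0.779 = 0, so N* = 0.779/0.00252 = 309.
Set dN/dt = 0 with N > 0: 0.82 - 0.036C = 0, so C* = 0.82/0.036 = 22.8.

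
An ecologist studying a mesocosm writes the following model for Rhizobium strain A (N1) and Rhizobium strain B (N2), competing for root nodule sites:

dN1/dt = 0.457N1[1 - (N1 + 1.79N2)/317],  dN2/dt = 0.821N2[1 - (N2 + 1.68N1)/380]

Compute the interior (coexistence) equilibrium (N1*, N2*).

Setting both brackets to zero gives the nullclines N1 + 1.79N2 = 317 and 1.68N1 + N2 = 380.
Substituting N2 = 380 - 1.68N1 into the first: N1(1 - 1.79·1.68) = 317 - 1.79·380.
So N1* = -363/-2.01 = 181, and then N2* = 380 - 1.68·181 = 76.

N1* ≈ 181, N2* ≈ 76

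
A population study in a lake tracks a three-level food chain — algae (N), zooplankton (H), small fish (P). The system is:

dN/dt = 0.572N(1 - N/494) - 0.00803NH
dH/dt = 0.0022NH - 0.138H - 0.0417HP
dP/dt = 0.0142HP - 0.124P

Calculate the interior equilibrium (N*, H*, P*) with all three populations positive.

From dP/dt = 0: 0.0142H* = 0.124, so H* = 8.73.
From dN/dt = 0: 0.572(1 - N*/494) = 0.00803·8.73, giving N* = 494·(1 - 0.123) = 433.
From dH/dt = 0: 0.0022·433 - 0.138 = 0.0417P*, so P* = 0.816/0.0417 = 19.6.

N* ≈ 433, H* ≈ 8.73, P* ≈ 19.6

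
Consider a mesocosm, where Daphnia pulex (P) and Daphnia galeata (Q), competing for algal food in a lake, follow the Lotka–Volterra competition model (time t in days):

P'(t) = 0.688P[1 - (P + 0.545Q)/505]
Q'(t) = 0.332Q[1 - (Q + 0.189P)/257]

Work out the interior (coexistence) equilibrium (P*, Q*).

P* ≈ 407, Q* ≈ 180

Setting both brackets to zero gives the nullclines P + 0.545Q = 505 and 0.189P + Q = 257.
Substituting Q = 257 - 0.189P into the first: P(1 - 0.545·0.189) = 505 - 0.545·257.
So P* = 365/0.897 = 407, and then Q* = 257 - 0.189·407 = 180.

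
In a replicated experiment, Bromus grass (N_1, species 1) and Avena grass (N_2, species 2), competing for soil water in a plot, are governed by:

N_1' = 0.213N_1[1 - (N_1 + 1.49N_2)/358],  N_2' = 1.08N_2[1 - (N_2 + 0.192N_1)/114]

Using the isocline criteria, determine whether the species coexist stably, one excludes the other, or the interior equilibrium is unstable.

stable coexistence

Compare the nullcline intercepts: K1/α12 = 358/1.49 = 240 > K2 = 114; K2/α21 = 114/0.192 = 594 > K1 = 358.
Since both inequalities hold, each species can invade when rare, so the interior equilibrium is stable.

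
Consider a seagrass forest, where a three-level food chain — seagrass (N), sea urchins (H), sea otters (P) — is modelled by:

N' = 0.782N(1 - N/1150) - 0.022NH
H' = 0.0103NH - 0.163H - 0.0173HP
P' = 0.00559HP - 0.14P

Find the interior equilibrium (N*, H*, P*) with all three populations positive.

N* ≈ 340, H* ≈ 25, P* ≈ 193

From dP/dt = 0: 0.00559H* = 0.14, so H* = 25.
From dN/dt = 0: 0.782(1 - N*/1150) = 0.022·25, giving N* = 1150·(1 - 0.705) = 340.
From dH/dt = 0: 0.0103·340 - 0.163 = 0.0173P*, so P* = 3.34/0.0173 = 193.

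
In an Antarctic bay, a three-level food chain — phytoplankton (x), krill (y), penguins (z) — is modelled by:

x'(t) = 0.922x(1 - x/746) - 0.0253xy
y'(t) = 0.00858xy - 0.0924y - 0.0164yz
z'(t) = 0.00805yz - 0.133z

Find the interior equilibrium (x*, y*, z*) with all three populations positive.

x* ≈ 408, y* ≈ 16.5, z* ≈ 208

From dz/dt = 0: 0.00805y* = 0.133, so y* = 16.5.
From dx/dt = 0: 0.922(1 - x*/746) = 0.0253·16.5, giving x* = 746·(1 - 0.453) = 408.
From dy/dt = 0: 0.00858·408 - 0.0924 = 0.0164z*, so z* = 3.41/0.0164 = 208.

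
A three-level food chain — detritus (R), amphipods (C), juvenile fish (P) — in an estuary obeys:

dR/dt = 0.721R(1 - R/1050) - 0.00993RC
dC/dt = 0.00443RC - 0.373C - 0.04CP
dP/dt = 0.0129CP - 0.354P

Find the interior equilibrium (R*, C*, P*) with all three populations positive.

R* ≈ 653, C* ≈ 27.4, P* ≈ 63

From dP/dt = 0: 0.0129C* = 0.354, so C* = 27.4.
From dR/dt = 0: 0.721(1 - R*/1050) = 0.00993·27.4, giving R* = 1050·(1 - 0.378) = 653.
From dC/dt = 0: 0.00443·653 - 0.373 = 0.04P*, so P* = 2.52/0.04 = 63.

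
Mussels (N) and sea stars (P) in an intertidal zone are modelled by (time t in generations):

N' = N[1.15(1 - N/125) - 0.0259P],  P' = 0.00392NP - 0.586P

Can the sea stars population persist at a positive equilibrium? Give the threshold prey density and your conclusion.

Threshold N = 149; K < 149, so no, the predator goes extinct.

The predator equation gives dP/dt > 0 only when N > 0.586/0.00392 = 149.
Without the predator, N → K = 125. Since 125 < 149, the predator cannot invade.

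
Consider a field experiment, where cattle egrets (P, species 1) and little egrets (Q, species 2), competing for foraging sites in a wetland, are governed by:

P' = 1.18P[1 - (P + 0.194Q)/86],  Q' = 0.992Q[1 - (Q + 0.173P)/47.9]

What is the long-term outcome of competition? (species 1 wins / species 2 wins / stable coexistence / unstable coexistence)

stable coexistence

Compare the nullcline intercepts: K1/α12 = 86/0.194 = 443 > K2 = 47.9; K2/α21 = 47.9/0.173 = 277 > K1 = 86.
Since both inequalities hold, each species can invade when rare, so the interior equilibrium is stable.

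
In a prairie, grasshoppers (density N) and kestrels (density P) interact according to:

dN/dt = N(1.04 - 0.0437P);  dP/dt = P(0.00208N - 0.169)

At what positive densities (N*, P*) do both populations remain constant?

Set dP/dt = 0 with P > 0: 0.00208N - 0.169 = 0, so N* = 0.169/0.00208 = 81.3.
Set dN/dt = 0 with N > 0: 1.04 - 0.0437P = 0, so P* = 1.04/0.0437 = 23.8.

N* ≈ 81.3, P* ≈ 23.8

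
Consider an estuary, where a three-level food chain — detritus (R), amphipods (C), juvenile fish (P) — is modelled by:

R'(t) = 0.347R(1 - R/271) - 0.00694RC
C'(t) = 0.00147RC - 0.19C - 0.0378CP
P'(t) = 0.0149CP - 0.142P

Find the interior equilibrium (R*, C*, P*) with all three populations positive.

R* ≈ 219, C* ≈ 9.53, P* ≈ 3.5

From dP/dt = 0: 0.0149C* = 0.142, so C* = 9.53.
From dR/dt = 0: 0.347(1 - R*/271) = 0.00694·9.53, giving R* = 271·(1 - 0.191) = 219.
From dC/dt = 0: 0.00147·219 - 0.19 = 0.0378P*, so P* = 0.132/0.0378 = 3.5.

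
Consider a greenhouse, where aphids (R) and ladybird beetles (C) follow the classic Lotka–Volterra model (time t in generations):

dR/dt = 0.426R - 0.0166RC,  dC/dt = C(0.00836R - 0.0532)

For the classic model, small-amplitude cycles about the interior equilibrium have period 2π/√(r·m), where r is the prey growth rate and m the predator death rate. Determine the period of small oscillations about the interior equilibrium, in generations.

T ≈ 41.7 generations

Here r = 0.426 and m = 0.0532, so r·m = 0.0227.
ω = √0.0227 = 0.151 per generation, hence T = 2π/ω ≈ 41.7 generations.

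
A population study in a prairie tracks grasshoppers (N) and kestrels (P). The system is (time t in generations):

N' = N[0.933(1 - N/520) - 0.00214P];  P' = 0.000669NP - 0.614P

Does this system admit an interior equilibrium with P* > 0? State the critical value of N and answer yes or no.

The predator equation gives dP/dt > 0 only when N > 0.614/0.000669 = 918.
Without the predator, N → K = 520. Since 520 < 918, the predator cannot invade.

Threshold N = 918; K < 918, so no, the predator goes extinct.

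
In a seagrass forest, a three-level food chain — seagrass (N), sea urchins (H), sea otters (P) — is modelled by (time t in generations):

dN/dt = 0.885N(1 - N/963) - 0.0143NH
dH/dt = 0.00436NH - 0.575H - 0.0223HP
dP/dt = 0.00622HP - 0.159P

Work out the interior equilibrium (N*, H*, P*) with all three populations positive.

From dP/dt = 0: 0.00622H* = 0.159, so H* = 25.6.
From dN/dt = 0: 0.885(1 - N*/963) = 0.0143·25.6, giving N* = 963·(1 - 0.413) = 565.
From dH/dt = 0: 0.00436·565 - 0.575 = 0.0223P*, so P* = 1.89/0.0223 = 84.7.

N* ≈ 565, H* ≈ 25.6, P* ≈ 84.7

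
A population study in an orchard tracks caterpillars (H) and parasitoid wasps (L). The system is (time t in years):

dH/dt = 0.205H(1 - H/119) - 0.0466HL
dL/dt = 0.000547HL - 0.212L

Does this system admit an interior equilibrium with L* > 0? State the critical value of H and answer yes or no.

Threshold H = 388; K < 388, so no, the predator goes extinct.

The predator equation gives dL/dt > 0 only when H > 0.212/0.000547 = 388.
Without the predator, H → K = 119. Since 119 < 388, the predator cannot invade.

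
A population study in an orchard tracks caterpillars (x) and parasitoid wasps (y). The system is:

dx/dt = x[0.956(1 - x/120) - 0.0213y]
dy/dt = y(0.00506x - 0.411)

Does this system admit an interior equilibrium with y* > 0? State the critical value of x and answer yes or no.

Threshold x = 81.2; K > 81.2, so yes, the predator persists.

The predator equation gives dy/dt > 0 only when x > 0.411/0.00506 = 81.2.
Without the predator, x → K = 120. Since 120 > 81.2, the predator can invade and persist.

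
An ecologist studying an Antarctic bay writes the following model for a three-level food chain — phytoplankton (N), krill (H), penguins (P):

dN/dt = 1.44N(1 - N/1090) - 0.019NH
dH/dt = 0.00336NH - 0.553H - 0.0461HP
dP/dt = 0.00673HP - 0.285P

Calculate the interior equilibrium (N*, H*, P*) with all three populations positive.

N* ≈ 481, H* ≈ 42.3, P* ≈ 23.1

From dP/dt = 0: 0.00673H* = 0.285, so H* = 42.3.
From dN/dt = 0: 1.44(1 - N*/1090) = 0.019·42.3, giving N* = 1090·(1 - 0.559) = 481.
From dH/dt = 0: 0.00336·481 - 0.553 = 0.0461P*, so P* = 1.06/0.0461 = 23.1.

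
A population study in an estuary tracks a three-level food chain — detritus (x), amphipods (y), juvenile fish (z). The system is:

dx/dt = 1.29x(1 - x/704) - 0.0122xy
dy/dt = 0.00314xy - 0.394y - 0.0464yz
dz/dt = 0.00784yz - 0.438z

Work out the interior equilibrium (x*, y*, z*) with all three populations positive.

From dz/dt = 0: 0.00784y* = 0.438, so y* = 55.9.
From dx/dt = 0: 1.29(1 - x*/704) = 0.0122·55.9, giving x* = 704·(1 - 0.528) = 332.
From dy/dt = 0: 0.00314·332 - 0.394 = 0.0464z*, so z* = 0.649/0.0464 = 14.

x* ≈ 332, y* ≈ 55.9, z* ≈ 14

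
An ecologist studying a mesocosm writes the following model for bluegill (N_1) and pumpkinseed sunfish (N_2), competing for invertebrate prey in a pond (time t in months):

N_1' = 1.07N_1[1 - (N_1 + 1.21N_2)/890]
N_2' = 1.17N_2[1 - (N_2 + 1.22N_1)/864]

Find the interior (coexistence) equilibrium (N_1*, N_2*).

N_1* ≈ 326, N_2* ≈ 466

Setting both brackets to zero gives the nullclines N_1 + 1.21N_2 = 890 and 1.22N_1 + N_2 = 864.
Substituting N_2 = 864 - 1.22N_1 into the first: N_1(1 - 1.21·1.22) = 890 - 1.21·864.
So N_1* = -155/-0.476 = 326, and then N_2* = 864 - 1.22·326 = 466.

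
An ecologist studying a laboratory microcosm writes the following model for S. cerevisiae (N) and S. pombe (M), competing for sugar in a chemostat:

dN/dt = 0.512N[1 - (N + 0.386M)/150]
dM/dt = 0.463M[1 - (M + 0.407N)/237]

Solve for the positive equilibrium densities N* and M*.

Setting both brackets to zero gives the nullclines N + 0.386M = 150 and 0.407N + M = 237.
Substituting M = 237 - 0.407N into the first: N(1 - 0.386·0.407) = 150 - 0.386·237.
So N* = 58.5/0.843 = 69.4, and then M* = 237 - 0.407·69.4 = 209.

N* ≈ 69.4, M* ≈ 209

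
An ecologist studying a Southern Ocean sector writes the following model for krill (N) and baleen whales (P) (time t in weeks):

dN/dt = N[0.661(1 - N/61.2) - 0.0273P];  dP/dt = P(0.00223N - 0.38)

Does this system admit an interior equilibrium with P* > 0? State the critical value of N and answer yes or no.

Threshold N = 170; K < 170, so no, the predator goes extinct.

The predator equation gives dP/dt > 0 only when N > 0.38/0.00223 = 170.
Without the predator, N → K = 61.2. Since 61.2 < 170, the predator cannot invade.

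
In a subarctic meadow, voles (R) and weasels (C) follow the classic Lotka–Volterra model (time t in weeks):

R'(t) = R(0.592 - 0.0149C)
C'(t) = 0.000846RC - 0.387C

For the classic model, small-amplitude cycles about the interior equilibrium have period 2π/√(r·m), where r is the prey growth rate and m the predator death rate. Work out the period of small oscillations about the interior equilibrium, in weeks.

T ≈ 13.1 weeks

Here r = 0.592 and m = 0.387, so r·m = 0.229.
ω = √0.229 = 0.479 per week, hence T = 2π/ω ≈ 13.1 weeks.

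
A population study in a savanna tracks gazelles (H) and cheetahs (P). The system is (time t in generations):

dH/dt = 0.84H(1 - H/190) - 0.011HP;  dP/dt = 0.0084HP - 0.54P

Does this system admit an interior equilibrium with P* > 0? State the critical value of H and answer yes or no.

The predator equation gives dP/dt > 0 only when H > 0.54/0.0084 = 64.3.
Without the predator, H → K = 190. Since 190 > 64.3, the predator can invade and persist.

Threshold H = 64.3; K > 64.3, so yes, the predator persists.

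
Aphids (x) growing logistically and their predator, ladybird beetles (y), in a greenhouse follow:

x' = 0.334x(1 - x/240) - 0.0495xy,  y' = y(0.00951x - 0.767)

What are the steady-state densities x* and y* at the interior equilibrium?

From dy/dt = 0 with y > 0: 0.00951x* = 0.767, so x* = 80.7.
Substitute into dx/dt = 0: 0.334(1 - 80.7/240) = 0.0495y*.
The bracket is 0.664, giving y* = 0.222/0.0495 = 4.48.

x* ≈ 80.7, y* ≈ 4.48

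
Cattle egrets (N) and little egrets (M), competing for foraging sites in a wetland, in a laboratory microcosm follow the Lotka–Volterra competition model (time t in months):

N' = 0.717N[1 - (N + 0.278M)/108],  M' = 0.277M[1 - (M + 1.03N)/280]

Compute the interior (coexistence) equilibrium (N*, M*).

Setting both brackets to zero gives the nullclines N + 0.278M = 108 and 1.03N + M = 280.
Substituting M = 280 - 1.03N into the first: N(1 - 0.278·1.03) = 108 - 0.278·280.
So N* = 30.2/0.714 = 42.3, and then M* = 280 - 1.03·42.3 = 236.

N* ≈ 42.3, M* ≈ 236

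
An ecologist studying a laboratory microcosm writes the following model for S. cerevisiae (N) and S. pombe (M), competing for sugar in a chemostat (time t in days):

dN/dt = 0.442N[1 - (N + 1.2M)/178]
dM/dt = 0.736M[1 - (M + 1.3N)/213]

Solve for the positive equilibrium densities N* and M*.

N* ≈ 139, M* ≈ 32.9

Setting both brackets to zero gives the nullclines N + 1.2M = 178 and 1.3N + M = 213.
Substituting M = 213 - 1.3N into the first: N(1 - 1.2·1.3) = 178 - 1.2·213.
So N* = -77.6/-0.56 = 139, and then M* = 213 - 1.3·139 = 32.9.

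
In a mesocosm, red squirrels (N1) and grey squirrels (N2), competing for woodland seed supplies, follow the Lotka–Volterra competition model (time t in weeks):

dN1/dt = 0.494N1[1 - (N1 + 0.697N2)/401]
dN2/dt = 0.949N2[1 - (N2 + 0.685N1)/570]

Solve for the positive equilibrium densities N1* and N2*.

Setting both brackets to zero gives the nullclines N1 + 0.697N2 = 401 and 0.685N1 + N2 = 570.
Substituting N2 = 570 - 0.685N1 into the first: N1(1 - 0.697·0.685) = 401 - 0.697·570.
So N1* = 3.71/0.523 = 7.1, and then N2* = 570 - 0.685·7.1 = 565.

N1* ≈ 7.1, N2* ≈ 565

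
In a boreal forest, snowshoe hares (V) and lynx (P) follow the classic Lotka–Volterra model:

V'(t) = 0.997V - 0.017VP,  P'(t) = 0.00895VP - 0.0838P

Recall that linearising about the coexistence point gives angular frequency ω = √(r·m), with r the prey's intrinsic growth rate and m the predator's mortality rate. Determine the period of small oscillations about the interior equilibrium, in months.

T ≈ 21.7 months

Here r = 0.997 and m = 0.0838, so r·m = 0.0835.
ω = √0.0835 = 0.289 per month, hence T = 2π/ω ≈ 21.7 months.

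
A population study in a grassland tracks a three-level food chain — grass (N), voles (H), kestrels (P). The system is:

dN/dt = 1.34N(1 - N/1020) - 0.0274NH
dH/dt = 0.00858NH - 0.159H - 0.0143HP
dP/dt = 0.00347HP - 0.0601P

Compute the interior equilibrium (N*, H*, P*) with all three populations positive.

N* ≈ 659, H* ≈ 17.3, P* ≈ 384

From dP/dt = 0: 0.00347H* = 0.0601, so H* = 17.3.
From dN/dt = 0: 1.34(1 - N*/1020) = 0.0274·17.3, giving N* = 1020·(1 - 0.354) = 659.
From dH/dt = 0: 0.00858·659 - 0.159 = 0.0143P*, so P* = 5.49/0.0143 = 384.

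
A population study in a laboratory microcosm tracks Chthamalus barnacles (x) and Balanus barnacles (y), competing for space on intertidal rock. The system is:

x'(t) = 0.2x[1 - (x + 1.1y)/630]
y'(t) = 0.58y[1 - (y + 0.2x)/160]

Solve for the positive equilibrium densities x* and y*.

x* ≈ 582, y* ≈ 43.6

Setting both brackets to zero gives the nullclines x + 1.1y = 630 and 0.2x + y = 160.
Substituting y = 160 - 0.2x into the first: x(1 - 1.1·0.2) = 630 - 1.1·160.
So x* = 454/0.78 = 582, and then y* = 160 - 0.2·582 = 43.6.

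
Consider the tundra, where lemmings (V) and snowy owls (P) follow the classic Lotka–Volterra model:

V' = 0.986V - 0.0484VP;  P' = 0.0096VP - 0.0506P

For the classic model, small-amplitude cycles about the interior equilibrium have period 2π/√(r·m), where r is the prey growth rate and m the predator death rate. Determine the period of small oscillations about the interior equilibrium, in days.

T ≈ 28.1 days

Here r = 0.986 and m = 0.0506, so r·m = 0.0499.
ω = √0.0499 = 0.223 per day, hence T = 2π/ω ≈ 28.1 days.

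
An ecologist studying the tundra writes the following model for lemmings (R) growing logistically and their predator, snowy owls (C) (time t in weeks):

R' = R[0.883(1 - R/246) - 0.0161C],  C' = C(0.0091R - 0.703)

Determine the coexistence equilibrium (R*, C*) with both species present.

From dC/dt = 0 with C > 0: 0.0091R* = 0.703, so R* = 77.3.
Substitute into dR/dt = 0: 0.883(1 - 77.3/246) = 0.0161C*.
The bracket is 0.686, giving C* = 0.606/0.0161 = 37.6.

R* ≈ 77.3, C* ≈ 37.6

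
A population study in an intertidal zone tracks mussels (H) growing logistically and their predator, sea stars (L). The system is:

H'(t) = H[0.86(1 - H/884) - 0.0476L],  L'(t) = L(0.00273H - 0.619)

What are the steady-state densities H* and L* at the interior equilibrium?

H* ≈ 227, L* ≈ 13.4

From dL/dt = 0 with L > 0: 0.00273H* = 0.619, so H* = 227.
Substitute into dH/dt = 0: 0.86(1 - 227/884) = 0.0476L*.
The bracket is 0.744, giving L* = 0.639/0.0476 = 13.4.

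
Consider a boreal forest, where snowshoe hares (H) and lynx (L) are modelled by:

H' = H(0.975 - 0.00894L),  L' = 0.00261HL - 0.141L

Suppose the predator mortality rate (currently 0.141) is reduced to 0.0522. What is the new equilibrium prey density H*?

At the interior fixed point, setting dL/dt = 0 with L > 0 fixes H* = (predator death rate)/(HL coefficient) — independent of the other coefficients.
With the change, H* = 0.0522/0.00261 = 20; it falls from 54.

H* ≈ 20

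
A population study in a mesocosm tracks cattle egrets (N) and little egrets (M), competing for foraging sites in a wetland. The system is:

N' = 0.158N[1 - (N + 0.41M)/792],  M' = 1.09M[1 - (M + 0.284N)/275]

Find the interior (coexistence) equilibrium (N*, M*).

N* ≈ 769, M* ≈ 56.7

Setting both brackets to zero gives the nullclines N + 0.41M = 792 and 0.284N + M = 275.
Substituting M = 275 - 0.284N into the first: N(1 - 0.41·0.284) = 792 - 0.41·275.
So N* = 679/0.884 = 769, and then M* = 275 - 0.284·769 = 56.7.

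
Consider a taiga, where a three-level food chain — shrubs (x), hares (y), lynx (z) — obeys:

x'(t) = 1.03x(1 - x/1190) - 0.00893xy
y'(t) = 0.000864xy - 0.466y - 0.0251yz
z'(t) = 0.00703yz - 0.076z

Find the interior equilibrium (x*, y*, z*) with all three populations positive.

x* ≈ 1080, y* ≈ 10.8, z* ≈ 18.6

From dz/dt = 0: 0.00703y* = 0.076, so y* = 10.8.
From dx/dt = 0: 1.03(1 - x*/1190) = 0.00893·10.8, giving x* = 1190·(1 - 0.0937) = 1080.
From dy/dt = 0: 0.000864·1080 - 0.466 = 0.0251z*, so z* = 0.466/0.0251 = 18.6.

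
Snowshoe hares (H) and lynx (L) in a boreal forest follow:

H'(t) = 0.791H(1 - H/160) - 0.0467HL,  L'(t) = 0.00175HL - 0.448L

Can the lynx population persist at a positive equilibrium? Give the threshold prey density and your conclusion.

Threshold H = 256; K < 256, so no, the predator goes extinct.

The predator equation gives dL/dt > 0 only when H > 0.448/0.00175 = 256.
Without the predator, H → K = 160. Since 160 < 256, the predator cannot invade.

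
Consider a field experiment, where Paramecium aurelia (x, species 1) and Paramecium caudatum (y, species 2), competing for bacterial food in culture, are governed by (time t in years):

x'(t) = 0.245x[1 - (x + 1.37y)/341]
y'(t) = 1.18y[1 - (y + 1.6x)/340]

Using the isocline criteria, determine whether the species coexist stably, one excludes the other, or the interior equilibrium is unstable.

unstable coexistence (outcome depends on initial conditions)

Compare the nullcline intercepts: K1/α12 = 341/1.37 = 249 < K2 = 340; K2/α21 = 340/1.6 = 212 < K1 = 341.
Since both are reversed, neither can invade when rare; the interior point is a saddle.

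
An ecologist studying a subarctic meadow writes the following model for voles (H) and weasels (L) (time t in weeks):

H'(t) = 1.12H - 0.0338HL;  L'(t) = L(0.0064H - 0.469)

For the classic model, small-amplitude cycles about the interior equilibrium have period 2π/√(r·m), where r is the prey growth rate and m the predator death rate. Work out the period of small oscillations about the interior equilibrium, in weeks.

T ≈ 8.67 weeks

Here r = 1.12 and m = 0.469, so r·m = 0.525.
ω = √0.525 = 0.725 per week, hence T = 2π/ω ≈ 8.67 weeks.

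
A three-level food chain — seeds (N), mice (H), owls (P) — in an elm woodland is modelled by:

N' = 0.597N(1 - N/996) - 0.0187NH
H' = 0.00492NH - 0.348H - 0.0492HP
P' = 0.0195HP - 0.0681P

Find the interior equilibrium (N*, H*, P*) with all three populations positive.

From dP/dt = 0: 0.0195H* = 0.0681, so H* = 3.49.
From dN/dt = 0: 0.597(1 - N*/996) = 0.0187·3.49, giving N* = 996·(1 - 0.109) = 887.
From dH/dt = 0: 0.00492·887 - 0.348 = 0.0492P*, so P* = 4.02/0.0492 = 81.6.

N* ≈ 887, H* ≈ 3.49, P* ≈ 81.6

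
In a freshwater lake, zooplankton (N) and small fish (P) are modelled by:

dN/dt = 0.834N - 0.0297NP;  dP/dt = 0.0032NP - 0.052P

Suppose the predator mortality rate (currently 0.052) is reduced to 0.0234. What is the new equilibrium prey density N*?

N* ≈ 7.31

At the interior fixed point, setting dP/dt = 0 with P > 0 fixes N* = (predator death rate)/(NP coefficient) — independent of the other coefficients.
With the change, N* = 0.0234/0.0032 = 7.31; it falls from 16.2.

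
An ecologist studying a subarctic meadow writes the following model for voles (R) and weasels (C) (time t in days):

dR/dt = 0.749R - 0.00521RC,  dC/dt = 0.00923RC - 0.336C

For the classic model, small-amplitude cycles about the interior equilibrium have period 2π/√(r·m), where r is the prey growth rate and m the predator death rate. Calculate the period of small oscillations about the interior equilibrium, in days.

Here r = 0.749 and m = 0.336, so r·m = 0.252.
ω = √0.252 = 0.502 per day, hence T = 2π/ω ≈ 12.5 days.

T ≈ 12.5 days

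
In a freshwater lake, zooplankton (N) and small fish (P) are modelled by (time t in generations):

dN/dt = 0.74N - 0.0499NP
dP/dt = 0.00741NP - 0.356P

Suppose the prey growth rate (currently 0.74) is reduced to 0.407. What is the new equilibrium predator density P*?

P* ≈ 8.16

At the interior fixed point, setting dN/dt = 0 with N > 0 fixes P* = (prey growth rate)/(NP coefficient) — independent of the other coefficients.
With the change, P* = 0.407/0.0499 = 8.16; it falls from 14.8.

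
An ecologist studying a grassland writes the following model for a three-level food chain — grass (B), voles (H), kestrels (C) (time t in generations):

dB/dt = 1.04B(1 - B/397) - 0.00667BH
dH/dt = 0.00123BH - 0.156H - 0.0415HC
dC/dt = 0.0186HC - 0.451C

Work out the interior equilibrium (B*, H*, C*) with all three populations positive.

From dC/dt = 0: 0.0186H* = 0.451, so H* = 24.2.
From dB/dt = 0: 1.04(1 - B*/397) = 0.00667·24.2, giving B* = 397·(1 - 0.156) = 335.
From dH/dt = 0: 0.00123·335 - 0.156 = 0.0415C*, so C* = 0.256/0.0415 = 6.18.

B* ≈ 335, H* ≈ 24.2, C* ≈ 6.18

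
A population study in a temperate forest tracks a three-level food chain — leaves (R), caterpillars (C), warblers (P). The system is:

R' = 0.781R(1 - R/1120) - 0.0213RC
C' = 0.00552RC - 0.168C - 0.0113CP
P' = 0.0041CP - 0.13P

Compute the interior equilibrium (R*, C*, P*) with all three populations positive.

From dP/dt = 0: 0.0041C* = 0.13, so C* = 31.7.
From dR/dt = 0: 0.781(1 - R*/1120) = 0.0213·31.7, giving R* = 1120·(1 - 0.865) = 151.
From dC/dt = 0: 0.00552·151 - 0.168 = 0.0113P*, so P* = 0.668/0.0113 = 59.1.

R* ≈ 151, C* ≈ 31.7, P* ≈ 59.1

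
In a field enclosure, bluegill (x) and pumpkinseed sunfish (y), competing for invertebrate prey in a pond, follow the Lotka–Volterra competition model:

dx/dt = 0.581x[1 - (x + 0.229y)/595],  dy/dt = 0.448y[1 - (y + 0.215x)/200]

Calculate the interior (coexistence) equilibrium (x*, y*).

x* ≈ 578, y* ≈ 75.8

Setting both brackets to zero gives the nullclines x + 0.229y = 595 and 0.215x + y = 200.
Substituting y = 200 - 0.215x into the first: x(1 - 0.229·0.215) = 595 - 0.229·200.
So x* = 549/0.951 = 578, and then y* = 200 - 0.215·578 = 75.8.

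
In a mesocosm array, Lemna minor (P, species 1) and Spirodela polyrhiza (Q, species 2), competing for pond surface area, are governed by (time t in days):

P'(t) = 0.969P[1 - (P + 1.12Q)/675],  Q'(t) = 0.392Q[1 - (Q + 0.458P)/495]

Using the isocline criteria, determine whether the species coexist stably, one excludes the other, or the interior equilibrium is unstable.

Compare the nullcline intercepts: K1/α12 = 675/1.12 = 603 > K2 = 495; K2/α21 = 495/0.458 = 1080 > K1 = 675.
Since both inequalities hold, each species can invade when rare, so the interior equilibrium is stable.

stable coexistence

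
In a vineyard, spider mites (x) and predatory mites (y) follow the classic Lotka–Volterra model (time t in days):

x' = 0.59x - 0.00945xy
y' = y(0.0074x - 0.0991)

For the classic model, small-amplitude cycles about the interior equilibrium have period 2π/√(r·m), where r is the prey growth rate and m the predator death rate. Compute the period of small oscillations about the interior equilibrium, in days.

Here r = 0.59 and m = 0.0991, so r·m = 0.0585.
ω = √0.0585 = 0.242 per day, hence T = 2π/ω ≈ 26 days.

T ≈ 26 days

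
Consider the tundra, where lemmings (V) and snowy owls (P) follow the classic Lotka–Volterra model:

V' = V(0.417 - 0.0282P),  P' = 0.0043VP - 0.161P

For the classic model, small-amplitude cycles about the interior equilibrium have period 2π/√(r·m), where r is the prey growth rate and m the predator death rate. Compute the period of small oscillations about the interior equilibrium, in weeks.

T ≈ 24.2 weeks

Here r = 0.417 and m = 0.161, so r·m = 0.0671.
ω = √0.0671 = 0.259 per week, hence T = 2π/ω ≈ 24.2 weeks.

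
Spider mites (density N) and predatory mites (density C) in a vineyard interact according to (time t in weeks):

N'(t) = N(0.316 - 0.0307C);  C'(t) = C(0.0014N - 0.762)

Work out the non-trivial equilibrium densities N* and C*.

Set dC/dt = 0 with C > 0: 0.0014N - 0.762 = 0, so N* = 0.762/0.0014 = 544.
Set dN/dt = 0 with N > 0: 0.316 - 0.0307C = 0, so C* = 0.316/0.0307 = 10.3.

N* ≈ 544, C* ≈ 10.3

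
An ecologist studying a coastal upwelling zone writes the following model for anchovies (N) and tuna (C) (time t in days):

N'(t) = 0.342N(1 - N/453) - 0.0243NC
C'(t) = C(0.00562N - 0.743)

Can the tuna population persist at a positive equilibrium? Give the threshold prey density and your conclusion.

The predator equation gives dC/dt > 0 only when N > 0.743/0.00562 = 132.
Without the predator, N → K = 453. Since 453 > 132, the predator can invade and persist.

Threshold N = 132; K > 132, so yes, the predator persists.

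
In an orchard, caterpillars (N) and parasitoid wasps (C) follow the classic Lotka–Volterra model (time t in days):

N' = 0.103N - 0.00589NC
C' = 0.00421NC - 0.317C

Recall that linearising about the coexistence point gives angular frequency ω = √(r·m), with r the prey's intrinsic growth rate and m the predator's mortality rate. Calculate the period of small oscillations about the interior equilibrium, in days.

T ≈ 34.8 days

Here r = 0.103 and m = 0.317, so r·m = 0.0327.
ω = √0.0327 = 0.181 per day, hence T = 2π/ω ≈ 34.8 days.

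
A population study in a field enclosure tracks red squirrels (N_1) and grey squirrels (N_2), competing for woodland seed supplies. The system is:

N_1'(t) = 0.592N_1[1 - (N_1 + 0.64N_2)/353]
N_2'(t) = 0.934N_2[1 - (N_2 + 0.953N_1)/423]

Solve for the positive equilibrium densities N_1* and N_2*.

N_1* ≈ 211, N_2* ≈ 222

Setting both brackets to zero gives the nullclines N_1 + 0.64N_2 = 353 and 0.953N_1 + N_2 = 423.
Substituting N_2 = 423 - 0.953N_1 into the first: N_1(1 - 0.64·0.953) = 353 - 0.64·423.
So N_1* = 82.3/0.39 = 211, and then N_2* = 423 - 0.953·211 = 222.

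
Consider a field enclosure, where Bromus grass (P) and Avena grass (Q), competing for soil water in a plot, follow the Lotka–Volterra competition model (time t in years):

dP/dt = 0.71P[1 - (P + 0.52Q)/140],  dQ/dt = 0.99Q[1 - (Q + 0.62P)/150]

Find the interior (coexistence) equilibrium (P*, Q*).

Setting both brackets to zero gives the nullclines P + 0.52Q = 140 and 0.62P + Q = 150.
Substituting Q = 150 - 0.62P into the first: P(1 - 0.52·0.62) = 140 - 0.52·150.
So P* = 62/0.678 = 91.5, and then Q* = 150 - 0.62·91.5 = 93.3.

P* ≈ 91.5, Q* ≈ 93.3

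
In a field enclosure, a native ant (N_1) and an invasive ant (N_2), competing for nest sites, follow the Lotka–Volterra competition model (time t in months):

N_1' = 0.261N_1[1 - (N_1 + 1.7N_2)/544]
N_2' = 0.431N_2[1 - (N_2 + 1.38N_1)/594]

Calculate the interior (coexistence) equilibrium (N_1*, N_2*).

N_1* ≈ 346, N_2* ≈ 116

Setting both brackets to zero gives the nullclines N_1 + 1.7N_2 = 544 and 1.38N_1 + N_2 = 594.
Substituting N_2 = 594 - 1.38N_1 into the first: N_1(1 - 1.7·1.38) = 544 - 1.7·594.
So N_1* = -466/-1.35 = 346, and then N_2* = 594 - 1.38·346 = 116.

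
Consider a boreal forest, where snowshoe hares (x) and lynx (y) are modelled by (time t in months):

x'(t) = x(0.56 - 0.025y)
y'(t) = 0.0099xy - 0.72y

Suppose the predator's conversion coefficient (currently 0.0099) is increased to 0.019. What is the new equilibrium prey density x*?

At the interior fixed point, setting dy/dt = 0 with y > 0 fixes x* = (predator death rate)/(xy coefficient) — independent of the other coefficients.
With the change, x* = 0.72/0.019 = 37.9; it falls from 72.7.

x* ≈ 37.9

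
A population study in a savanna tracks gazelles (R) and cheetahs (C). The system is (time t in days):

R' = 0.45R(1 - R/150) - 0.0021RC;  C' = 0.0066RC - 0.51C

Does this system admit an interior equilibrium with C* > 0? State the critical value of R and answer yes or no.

The predator equation gives dC/dt > 0 only when R > 0.51/0.0066 = 77.3.
Without the predator, R → K = 150. Since 150 > 77.3, the predator can invade and persist.

Threshold R = 77.3; K > 77.3, so yes, the predator persists.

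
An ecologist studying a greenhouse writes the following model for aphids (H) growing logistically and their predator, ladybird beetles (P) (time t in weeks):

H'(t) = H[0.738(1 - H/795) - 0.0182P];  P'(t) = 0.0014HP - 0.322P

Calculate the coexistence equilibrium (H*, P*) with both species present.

From dP/dt = 0 with P > 0: 0.0014H* = 0.322, so H* = 230.
Substitute into dH/dt = 0: 0.738(1 - 230/795) = 0.0182P*.
The bracket is 0.711, giving P* = 0.524/0.0182 = 28.8.

H* ≈ 230, P* ≈ 28.8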